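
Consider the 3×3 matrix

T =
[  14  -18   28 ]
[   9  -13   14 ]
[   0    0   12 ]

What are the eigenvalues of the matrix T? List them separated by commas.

-4, 5, 12

Set up det(λI - T) = 0.
Cofactor expansion gives p(λ) = λ^3 - 13λ^2 - 8λ + 240.
Try λ = 5: p(5) = 0, so 5 is a root.
Factor out (λ - 5): p(λ) = (λ - 5)·(λ^2 - 8λ - 48).
The quadratic factors as (λ + 4)·(λ - 12).
Eigenvalues: -4, 5, 12.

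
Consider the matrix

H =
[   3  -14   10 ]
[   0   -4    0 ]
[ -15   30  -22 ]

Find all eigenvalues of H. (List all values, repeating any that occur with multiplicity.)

-12, -7, -4

The characteristic polynomial is p(λ) = det(λI - H).
Cofactor expansion gives p(λ) = λ^3 + 23λ^2 + 160λ + 336.
Since p(-7) = 0, λ = -7 is a root.
Dividing by (λ + 7) leaves λ^2 + 16λ + 48.
The quadratic factors as (λ + 12)·(λ + 4).
Eigenvalues: -12, -7, -4.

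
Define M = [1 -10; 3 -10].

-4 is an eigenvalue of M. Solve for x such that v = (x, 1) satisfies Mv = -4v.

2

We need (M + 4I)v = 0.
M + 4I = [[5, -10], [3, -6]].
Row 1: (5)·x + (-10)·1 = 0
Row 2: (3)·x + (-6)·1 = 0
Solving gives x = 2.
Check: M·(2, 1) = (-8, -4) = -4·(2, 1).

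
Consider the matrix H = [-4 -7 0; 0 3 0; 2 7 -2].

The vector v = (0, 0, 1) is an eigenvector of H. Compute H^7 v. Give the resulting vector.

First find the eigenvalue: Hv = (0, 0, -2) = -2·(0, 0, 1), so λ = -2.
Then H^7 v = λ^7·v = (-2)^7·(0, 0, 1) = -128·(0, 0, 1) = (0, 0, -128).

(0, 0, -128)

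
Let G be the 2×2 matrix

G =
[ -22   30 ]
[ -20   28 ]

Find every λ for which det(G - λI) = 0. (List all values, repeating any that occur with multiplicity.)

det(G - sI) = (-22 - s)(28 - s) - (30)·(-20) = s^2 - 6s - 16.
This factors as (s + 2)·(s - 8) = 0.
Eigenvalues: -2, 8.

-2, 8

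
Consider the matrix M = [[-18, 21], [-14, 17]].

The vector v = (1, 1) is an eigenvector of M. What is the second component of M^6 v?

729

First find the eigenvalue: Mv = (3, 3) = 3·(1, 1), so λ = 3.
Then M^6 v = λ^6·v = 3^6·(1, 1) = 729·(1, 1) = (729, 729).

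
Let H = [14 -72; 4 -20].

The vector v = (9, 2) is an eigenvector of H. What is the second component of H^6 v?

128

First find the eigenvalue: Hv = (-18, -4) = -2·(9, 2), so λ = -2.
Then H^6 v = λ^6·v = (-2)^6·(9, 2) = 64·(9, 2) = (576, 128).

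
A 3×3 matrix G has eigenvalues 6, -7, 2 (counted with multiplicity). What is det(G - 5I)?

If G has eigenvalues 6, -7, 2, then G - 5I has eigenvalues 1, -12, -3.
det(G - 5I) = (1) · (-12) · (-3) = 36.

36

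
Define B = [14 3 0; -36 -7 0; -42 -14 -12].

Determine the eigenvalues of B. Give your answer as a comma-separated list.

-12, 2, 5

Compute the characteristic polynomial p(lambda) = det(lambda·I - B).
Expanding along the first row, p(lambda) = lambda^3 + 5·lambda^2 - 74·lambda + 120.
Try lambda = -12: p(-12) = 0, so -12 is a root.
Factor out (lambda + 12): p(lambda) = (lambda + 12)·(lambda^2 - 7·lambda + 10).
The quadratic factors as (lambda - 2)·(lambda - 5).
Eigenvalues: -12, 2, 5.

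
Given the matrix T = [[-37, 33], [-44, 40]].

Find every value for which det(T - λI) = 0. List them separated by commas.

det(T - μI) = (-37 - μ)(40 - μ) - (33)·(-44) = μ^2 - 3μ - 28.
This factors as (μ + 4)·(μ - 7) = 0.
Eigenvalues: -4, 7.

-4, 7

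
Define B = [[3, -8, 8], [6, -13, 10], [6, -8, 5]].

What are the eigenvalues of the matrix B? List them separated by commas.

Compute the characteristic polynomial p(λ) = det(λI - B).
Cofactor expansion gives p(λ) = λ^3 + 5λ^2 - 9λ - 45.
Try λ = -5: p(-5) = 0, so -5 is a root.
Dividing by (λ + 5) leaves λ^2 - 9.
The quadratic factors as (λ + 3)·(λ - 3).
Eigenvalues: -5, -3, 3.

-5, -3, 3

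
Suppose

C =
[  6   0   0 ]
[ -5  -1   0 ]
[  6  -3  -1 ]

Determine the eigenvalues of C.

-1, -1, 6

C is lower triangular, so its eigenvalues are the diagonal entries.
Diagonal: 6, -1, -1.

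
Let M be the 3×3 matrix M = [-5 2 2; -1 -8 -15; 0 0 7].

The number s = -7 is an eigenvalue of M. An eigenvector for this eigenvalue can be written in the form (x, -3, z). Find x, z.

3, 0

We need (M + 7I)v = 0.
M + 7I = [[2, 2, 2], [-1, -1, -15], [0, 0, 14]].
Row 1: (2)·x + (2)·-3 + (2)·z = 0
Row 2: (-1)·x + (-1)·-3 + (-15)·z = 0
Row 3: (0)·x + (0)·-3 + (14)·z = 0
Solving gives x = 3, z = 0.
Check: M·(3, -3, 0) = (-21, 21, 0) = -7·(3, -3, 0).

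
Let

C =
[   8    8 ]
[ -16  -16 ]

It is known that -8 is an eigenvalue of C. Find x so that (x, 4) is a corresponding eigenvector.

We need (C + 8I)v = 0.
C + 8I = [[16, 8], [-16, -8]].
Row 1: (16)·x + (8)·4 = 0
Row 2: (-16)·x + (-8)·4 = 0
Solving gives x = -2.
Check: C·(-2, 4) = (16, -32) = -8·(-2, 4).

-2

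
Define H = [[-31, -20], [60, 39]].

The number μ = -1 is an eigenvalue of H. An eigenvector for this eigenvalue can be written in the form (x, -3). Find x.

2

We need (H + 1I)v = 0.
H + 1I = [[-30, -20], [60, 40]].
Row 1: (-30)·x + (-20)·-3 = 0
Row 2: (60)·x + (40)·-3 = 0
Solving gives x = 2.
Check: H·(2, -3) = (-2, 3) = -1·(2, -3).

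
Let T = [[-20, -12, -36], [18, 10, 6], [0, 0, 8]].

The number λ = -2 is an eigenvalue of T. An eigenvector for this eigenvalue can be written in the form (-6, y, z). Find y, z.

We need (T + 2I)v = 0.
T + 2I = [[-18, -12, -36], [18, 12, 6], [0, 0, 10]].
Row 1: (-18)·-6 + (-12)·y + (-36)·z = 0
Row 2: (18)·-6 + (12)·y + (6)·z = 0
Row 3: (0)·-6 + (0)·y + (10)·z = 0
Solving gives y = 9, z = 0.
Check: T·(-6, 9, 0) = (12, -18, 0) = -2·(-6, 9, 0).

9, 0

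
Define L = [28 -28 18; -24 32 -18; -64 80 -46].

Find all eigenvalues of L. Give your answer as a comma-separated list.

2, 4, 8

Compute the characteristic polynomial p(μ) = det(μI - L).
Expanding the 3×3 determinant: p(μ) = μ^3 - 14μ^2 + 56μ - 64.
Try μ = 2: p(2) = 0, so 2 is a root.
Factor out (μ - 2): p(μ) = (μ - 2)·(μ^2 - 12μ + 32).
The quadratic factors as (μ - 4)·(μ - 8).
Eigenvalues: 2, 4, 8.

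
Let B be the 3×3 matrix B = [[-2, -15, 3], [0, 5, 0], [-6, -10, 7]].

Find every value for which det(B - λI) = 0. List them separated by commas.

1, 4, 5

Compute the characteristic polynomial p(λ) = det(λI - B).
Expanding the 3×3 determinant: p(λ) = λ^3 - 10λ^2 + 29λ - 20.
Since p(5) = 0, λ = 5 is a root.
Dividing by (λ - 5) leaves λ^2 - 5λ + 4.
The quadratic factors as (λ - 1)·(λ - 4).
Eigenvalues: 1, 4, 5.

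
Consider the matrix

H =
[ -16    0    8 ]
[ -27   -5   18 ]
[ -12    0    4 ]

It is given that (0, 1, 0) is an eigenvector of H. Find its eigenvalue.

Compute Hv: H·(0, 1, 0) = (0, -5, 0).
Since Hv = λv, compare component 2: -5 = λ·1, so λ = -5.

-5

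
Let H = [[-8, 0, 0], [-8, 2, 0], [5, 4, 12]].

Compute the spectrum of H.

H is lower triangular, so its eigenvalues are the diagonal entries.
Diagonal: -8, 2, 12.

-8, 2, 12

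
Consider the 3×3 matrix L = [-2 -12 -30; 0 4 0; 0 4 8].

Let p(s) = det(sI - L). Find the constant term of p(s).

64

p(s) = s^3 - 10s^2 + 8s + 64.
The constant term is 64.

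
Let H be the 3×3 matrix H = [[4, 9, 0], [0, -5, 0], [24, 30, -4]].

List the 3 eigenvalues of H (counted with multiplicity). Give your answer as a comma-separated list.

-5, -4, 4

Set up det(tI - H) = 0.
Cofactor expansion gives p(t) = t^3 + 5t^2 - 16t - 80.
Try t = -4: p(-4) = 0, so -4 is a root.
Dividing by (t + 4) leaves t^2 + t - 20.
The quadratic factors as (t + 5)·(t - 4).
Eigenvalues: -5, -4, 4.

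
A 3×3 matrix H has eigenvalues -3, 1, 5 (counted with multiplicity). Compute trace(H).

3

trace(H) is the sum of the eigenvalues: (-3) + (1) + (5) = 3.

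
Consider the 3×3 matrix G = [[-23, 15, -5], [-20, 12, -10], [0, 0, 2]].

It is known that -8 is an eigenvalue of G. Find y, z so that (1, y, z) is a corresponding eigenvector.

1, 0

We need (G + 8I)v = 0.
G + 8I = [[-15, 15, -5], [-20, 20, -10], [0, 0, 10]].
Row 1: (-15)·1 + (15)·y + (-5)·z = 0
Row 2: (-20)·1 + (20)·y + (-10)·z = 0
Row 3: (0)·1 + (0)·y + (10)·z = 0
Solving gives y = 1, z = 0.
Check: G·(1, 1, 0) = (-8, -8, 0) = -8·(1, 1, 0).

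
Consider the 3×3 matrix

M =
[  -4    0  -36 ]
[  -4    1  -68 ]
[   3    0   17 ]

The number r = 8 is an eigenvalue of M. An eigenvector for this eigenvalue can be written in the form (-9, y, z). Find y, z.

We need (M - 8I)v = 0.
M - 8I = [[-12, 0, -36], [-4, -7, -68], [3, 0, 9]].
Row 1: (-12)·-9 + (0)·y + (-36)·z = 0
Row 2: (-4)·-9 + (-7)·y + (-68)·z = 0
Row 3: (3)·-9 + (0)·y + (9)·z = 0
Solving gives y = -24, z = 3.
Check: M·(-9, -24, 3) = (-72, -192, 24) = 8·(-9, -24, 3).

-24, 3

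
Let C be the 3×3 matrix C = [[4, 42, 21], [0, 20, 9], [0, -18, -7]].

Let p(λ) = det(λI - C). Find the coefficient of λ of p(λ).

74

p(λ) = λ^3 - 17λ^2 + 74λ - 88.
The coefficient of λ is 74.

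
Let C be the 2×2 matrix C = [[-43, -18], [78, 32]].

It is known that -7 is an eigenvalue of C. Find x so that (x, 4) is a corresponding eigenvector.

We need (C + 7I)v = 0.
C + 7I = [[-36, -18], [78, 39]].
Row 1: (-36)·x + (-18)·4 = 0
Row 2: (78)·x + (39)·4 = 0
Solving gives x = -2.
Check: C·(-2, 4) = (14, -28) = -7·(-2, 4).

-2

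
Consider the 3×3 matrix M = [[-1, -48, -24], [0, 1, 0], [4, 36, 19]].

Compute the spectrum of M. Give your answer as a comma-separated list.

1, 7, 11

Set up det(μI - M) = 0.
Cofactor expansion gives p(μ) = μ^3 - 19μ^2 + 95μ - 77.
Try μ = 1: p(1) = 0, so 1 is a root.
Dividing by (μ - 1) leaves μ^2 - 18μ + 77.
The quadratic factors as (μ - 7)·(μ - 11).
Eigenvalues: 1, 7, 11.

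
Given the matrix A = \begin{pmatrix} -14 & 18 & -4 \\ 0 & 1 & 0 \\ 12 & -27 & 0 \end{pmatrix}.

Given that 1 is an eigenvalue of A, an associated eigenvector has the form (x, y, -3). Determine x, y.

We need (A - 1I)v = 0.
A - 1I = [[-15, 18, -4], [0, 0, 0], [12, -27, -1]].
Row 1: (-15)·x + (18)·y + (-4)·-3 = 0
Row 2: (0)·x + (0)·y + (0)·-3 = 0
Row 3: (12)·x + (-27)·y + (-1)·-3 = 0
Solving gives x = 2, y = 1.
Check: A·(2, 1, -3) = (2, 1, -3) = 1·(2, 1, -3).

2, 1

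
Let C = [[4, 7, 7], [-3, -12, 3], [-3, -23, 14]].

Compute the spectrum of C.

Compute the characteristic polynomial p(λ) = det(λI - C).
Cofactor expansion gives p(λ) = λ^3 - 6λ^2 - 49λ - 66.
Try λ = -2: p(-2) = 0, so -2 is a root.
Factor out (λ + 2): p(λ) = (λ + 2)·(λ^2 - 8λ - 33).
The quadratic factors as (λ + 3)·(λ - 11).
Eigenvalues: -3, -2, 11.

-3, -2, 11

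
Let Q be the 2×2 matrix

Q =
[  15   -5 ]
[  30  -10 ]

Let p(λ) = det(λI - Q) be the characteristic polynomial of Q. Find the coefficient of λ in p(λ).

-5

The coefficient of λ of det(λI - Q) is −trace(Q).
trace(Q) = (15) + (-10) = 5, so the coefficient is -5.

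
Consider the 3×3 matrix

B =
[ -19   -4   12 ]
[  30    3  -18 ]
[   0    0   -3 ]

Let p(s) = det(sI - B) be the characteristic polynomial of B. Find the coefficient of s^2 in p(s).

19

The coefficient of s^2 of det(sI - B) is −trace(B).
trace(B) = (-19) + (3) + (-3) = -19, so the coefficient is 19.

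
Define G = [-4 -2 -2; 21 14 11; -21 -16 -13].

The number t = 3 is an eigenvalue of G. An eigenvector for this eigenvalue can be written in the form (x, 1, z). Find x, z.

We need (G - 3I)v = 0.
G - 3I = [[-7, -2, -2], [21, 11, 11], [-21, -16, -16]].
Row 1: (-7)·x + (-2)·1 + (-2)·z = 0
Row 2: (21)·x + (11)·1 + (11)·z = 0
Row 3: (-21)·x + (-16)·1 + (-16)·z = 0
Solving gives x = 0, z = -1.
Check: G·(0, 1, -1) = (0, 3, -3) = 3·(0, 1, -1).

0, -1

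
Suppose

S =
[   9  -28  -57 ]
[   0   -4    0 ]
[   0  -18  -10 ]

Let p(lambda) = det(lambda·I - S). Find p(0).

-360

p(0) = det(0·I − S) = det(−S) = (−1)^3·det(S).
det(S) = 360, so p(0) = -360.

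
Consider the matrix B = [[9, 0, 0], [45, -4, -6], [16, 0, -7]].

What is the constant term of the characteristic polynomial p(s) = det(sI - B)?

-252

p(0) = det(0·I − B) = det(−B) = (−1)^3·det(B).
det(B) = 252, so p(0) = -252.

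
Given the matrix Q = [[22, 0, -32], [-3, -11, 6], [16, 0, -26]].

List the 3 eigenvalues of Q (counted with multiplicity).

Compute the characteristic polynomial p(r) = det(rI - Q).
Expanding the 3×3 determinant: p(r) = r^3 + 15r^2 - 16r - 660.
Since p(6) = 0, r = 6 is a root.
Factor out (r - 6): p(r) = (r - 6)·(r^2 + 21r + 110).
The quadratic factors as (r + 11)·(r + 10).
Eigenvalues: -11, -10, 6.

-11, -10, 6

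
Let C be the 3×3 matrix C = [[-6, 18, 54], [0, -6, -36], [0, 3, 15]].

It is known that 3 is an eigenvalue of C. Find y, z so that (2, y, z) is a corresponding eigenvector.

We need (C - 3I)v = 0.
C - 3I = [[-9, 18, 54], [0, -9, -36], [0, 3, 12]].
Row 1: (-9)·2 + (18)·y + (54)·z = 0
Row 2: (0)·2 + (-9)·y + (-36)·z = 0
Row 3: (0)·2 + (3)·y + (12)·z = 0
Solving gives y = 4, z = -1.
Check: C·(2, 4, -1) = (6, 12, -3) = 3·(2, 4, -1).

4, -1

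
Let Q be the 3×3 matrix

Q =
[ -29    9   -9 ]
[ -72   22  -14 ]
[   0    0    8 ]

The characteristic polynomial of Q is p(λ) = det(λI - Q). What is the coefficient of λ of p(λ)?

-46

p(λ) = λ^3 - λ^2 - 46λ - 80.
The coefficient of λ is -46.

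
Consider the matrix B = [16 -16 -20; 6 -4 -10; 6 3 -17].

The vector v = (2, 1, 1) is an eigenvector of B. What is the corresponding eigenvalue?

-2

Compute Bv: B·(2, 1, 1) = (-4, -2, -2).
Since Bv = λv, compare component 1: -4 = λ·2, so λ = -2.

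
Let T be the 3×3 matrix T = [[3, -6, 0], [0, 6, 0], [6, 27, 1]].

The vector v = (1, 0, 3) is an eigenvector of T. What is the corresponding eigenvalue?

3

Compute Tv: T·(1, 0, 3) = (3, 0, 9).
Since Tv = λv, compare component 1: 3 = λ·1, so λ = 3.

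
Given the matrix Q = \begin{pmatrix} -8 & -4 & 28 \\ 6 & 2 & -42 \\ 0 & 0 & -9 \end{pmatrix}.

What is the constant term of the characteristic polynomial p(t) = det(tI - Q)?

72

p(0) = det(0·I − Q) = det(−Q) = (−1)^3·det(Q).
det(Q) = -72, so p(0) = 72.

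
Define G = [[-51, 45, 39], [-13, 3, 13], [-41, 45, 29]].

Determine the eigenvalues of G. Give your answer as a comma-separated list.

Set up det(sI - G) = 0.
Expanding along the first row, p(s) = s^3 + 19s^2 + 54s - 360.
Since p(-12) = 0, s = -12 is a root.
Dividing by (s + 12) leaves s^2 + 7s - 30.
The quadratic factors as (s + 10)·(s - 3).
Eigenvalues: -12, -10, 3.

-12, -10, 3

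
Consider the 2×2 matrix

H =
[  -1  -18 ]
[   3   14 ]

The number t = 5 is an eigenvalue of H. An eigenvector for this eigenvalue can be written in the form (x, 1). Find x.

-3

We need (H - 5I)v = 0.
H - 5I = [[-6, -18], [3, 9]].
Row 1: (-6)·x + (-18)·1 = 0
Row 2: (3)·x + (9)·1 = 0
Solving gives x = -3.
Check: H·(-3, 1) = (-15, 5) = 5·(-3, 1).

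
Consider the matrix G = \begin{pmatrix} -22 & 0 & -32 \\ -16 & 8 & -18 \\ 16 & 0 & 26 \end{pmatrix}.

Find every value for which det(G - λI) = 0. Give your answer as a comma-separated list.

Set up det(lambda·I - G) = 0.
Cofactor expansion gives p(lambda) = lambda^3 - 12·lambda^2 - 28·lambda + 480.
Since p(-6) = 0, lambda = -6 is a root.
Dividing by (lambda + 6) leaves lambda^2 - 18·lambda + 80.
The quadratic factors as (lambda - 8)·(lambda - 10).
Eigenvalues: -6, 8, 10.

-6, 8, 10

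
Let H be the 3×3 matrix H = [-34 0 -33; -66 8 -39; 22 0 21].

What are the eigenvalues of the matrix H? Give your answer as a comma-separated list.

The characteristic polynomial is p(r) = det(rI - H).
Expanding along the first row, p(r) = r^3 + 5r^2 - 92r - 96.
Rational-root test: r = -12 gives p(-12) = 0.
Dividing by (r + 12) leaves r^2 - 7r - 8.
The quadratic factors as (r + 1)·(r - 8).
Eigenvalues: -12, -1, 8.

-12, -1, 8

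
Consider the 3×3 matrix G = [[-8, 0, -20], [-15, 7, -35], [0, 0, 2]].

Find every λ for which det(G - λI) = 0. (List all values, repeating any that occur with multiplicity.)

Compute the characteristic polynomial p(s) = det(sI - G).
Expanding the 3×3 determinant: p(s) = s^3 - s^2 - 58s + 112.
Try s = 7: p(7) = 0, so 7 is a root.
Dividing by (s - 7) leaves s^2 + 6s - 16.
The quadratic factors as (s + 8)·(s - 2).
Eigenvalues: -8, 2, 7.

-8, 2, 7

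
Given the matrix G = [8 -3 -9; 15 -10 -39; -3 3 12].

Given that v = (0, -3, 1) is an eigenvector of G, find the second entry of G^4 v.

First find the eigenvalue: Gv = (0, -9, 3) = 3·(0, -3, 1), so λ = 3.
Then G^4 v = λ^4·v = 3^4·(0, -3, 1) = 81·(0, -3, 1) = (0, -243, 81).

-243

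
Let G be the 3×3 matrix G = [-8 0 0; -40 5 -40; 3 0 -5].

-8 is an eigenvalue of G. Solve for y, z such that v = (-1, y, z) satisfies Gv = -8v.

We need (G + 8I)v = 0.
G + 8I = [[0, 0, 0], [-40, 13, -40], [3, 0, 3]].
Row 1: (0)·-1 + (0)·y + (0)·z = 0
Row 2: (-40)·-1 + (13)·y + (-40)·z = 0
Row 3: (3)·-1 + (0)·y + (3)·z = 0
Solving gives y = 0, z = 1.
Check: G·(-1, 0, 1) = (8, 0, -8) = -8·(-1, 0, 1).

0, 1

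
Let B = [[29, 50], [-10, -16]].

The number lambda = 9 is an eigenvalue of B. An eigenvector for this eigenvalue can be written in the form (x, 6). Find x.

-15

We need (B - 9I)v = 0.
B - 9I = [[20, 50], [-10, -25]].
Row 1: (20)·x + (50)·6 = 0
Row 2: (-10)·x + (-25)·6 = 0
Solving gives x = -15.
Check: B·(-15, 6) = (-135, 54) = 9·(-15, 6).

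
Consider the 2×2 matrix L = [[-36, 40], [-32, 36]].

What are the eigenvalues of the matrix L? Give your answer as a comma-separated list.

det(L - λI) = (-36 - λ)(36 - λ) - (40)·(-32) = λ^2 - 16.
This factors as (λ + 4)·(λ - 4) = 0.
Eigenvalues: -4, 4.

-4, 4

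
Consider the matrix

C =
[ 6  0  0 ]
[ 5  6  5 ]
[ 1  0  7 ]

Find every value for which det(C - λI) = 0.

6, 6, 7

Compute the characteristic polynomial p(λ) = det(λI - C).
Expanding along the first row, p(λ) = λ^3 - 19λ^2 + 120λ - 252.
Try λ = 6: p(6) = 0, so 6 is a root.
Dividing by (λ - 6) leaves λ^2 - 13λ + 42.
The quadratic factors as (λ - 6)·(λ - 7).
Eigenvalues: 6, 6, 7.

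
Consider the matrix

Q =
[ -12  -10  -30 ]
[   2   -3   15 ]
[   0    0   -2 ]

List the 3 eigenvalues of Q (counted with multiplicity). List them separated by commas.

-8, -7, -2

The characteristic polynomial is p(λ) = det(λI - Q).
Cofactor expansion gives p(λ) = λ^3 + 17λ^2 + 86λ + 112.
Rational-root test: λ = -8 gives p(-8) = 0.
Factor out (λ + 8): p(λ) = (λ + 8)·(λ^2 + 9λ + 14).
The quadratic factors as (λ + 7)·(λ + 2).
Eigenvalues: -8, -7, -2.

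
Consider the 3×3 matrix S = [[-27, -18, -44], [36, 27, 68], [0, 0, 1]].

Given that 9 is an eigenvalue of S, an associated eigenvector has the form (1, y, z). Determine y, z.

We need (S - 9I)v = 0.
S - 9I = [[-36, -18, -44], [36, 18, 68], [0, 0, -8]].
Row 1: (-36)·1 + (-18)·y + (-44)·z = 0
Row 2: (36)·1 + (18)·y + (68)·z = 0
Row 3: (0)·1 + (0)·y + (-8)·z = 0
Solving gives y = -2, z = 0.
Check: S·(1, -2, 0) = (9, -18, 0) = 9·(1, -2, 0).

-2, 0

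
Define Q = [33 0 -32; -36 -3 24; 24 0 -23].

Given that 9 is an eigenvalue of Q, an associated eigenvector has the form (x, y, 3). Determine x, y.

4, -6

We need (Q - 9I)v = 0.
Q - 9I = [[24, 0, -32], [-36, -12, 24], [24, 0, -32]].
Row 1: (24)·x + (0)·y + (-32)·3 = 0
Row 2: (-36)·x + (-12)·y + (24)·3 = 0
Row 3: (24)·x + (0)·y + (-32)·3 = 0
Solving gives x = 4, y = -6.
Check: Q·(4, -6, 3) = (36, -54, 27) = 9·(4, -6, 3).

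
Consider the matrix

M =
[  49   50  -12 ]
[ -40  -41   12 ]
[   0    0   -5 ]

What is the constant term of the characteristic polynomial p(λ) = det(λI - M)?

-45

p(0) = det(0·I − M) = det(−M) = (−1)^3·det(M).
det(M) = 45, so p(0) = -45.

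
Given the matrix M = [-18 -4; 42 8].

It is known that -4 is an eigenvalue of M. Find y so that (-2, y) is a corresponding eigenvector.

7

We need (M + 4I)v = 0.
M + 4I = [[-14, -4], [42, 12]].
Row 1: (-14)·-2 + (-4)·y = 0
Row 2: (42)·-2 + (12)·y = 0
Solving gives y = 7.
Check: M·(-2, 7) = (8, -28) = -4·(-2, 7).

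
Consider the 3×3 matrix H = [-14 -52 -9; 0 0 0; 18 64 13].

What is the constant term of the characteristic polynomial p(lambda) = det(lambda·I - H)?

p(0) = det(0·I − H) = det(−H) = (−1)^3·det(H).
det(H) = 0, so p(0) = 0.

0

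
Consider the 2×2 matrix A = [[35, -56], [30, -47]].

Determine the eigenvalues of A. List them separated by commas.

det(A - sI) = (35 - s)(-47 - s) - (-56)·(30) = s^2 + 12s + 35.
This factors as (s + 7)·(s + 5) = 0.
Eigenvalues: -7, -5.

-7, -5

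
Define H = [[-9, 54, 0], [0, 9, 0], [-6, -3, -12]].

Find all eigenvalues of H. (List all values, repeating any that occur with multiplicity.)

-12, -9, 9

Set up det(λI - H) = 0.
Expanding along the first row, p(λ) = λ^3 + 12λ^2 - 81λ - 972.
Rational-root test: λ = -9 gives p(-9) = 0.
Factor out (λ + 9): p(λ) = (λ + 9)·(λ^2 + 3λ - 108).
The quadratic factors as (λ + 12)·(λ - 9).
Eigenvalues: -12, -9, 9.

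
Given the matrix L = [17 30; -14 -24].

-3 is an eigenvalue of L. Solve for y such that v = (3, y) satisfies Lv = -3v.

-2

We need (L + 3I)v = 0.
L + 3I = [[20, 30], [-14, -21]].
Row 1: (20)·3 + (30)·y = 0
Row 2: (-14)·3 + (-21)·y = 0
Solving gives y = -2.
Check: L·(3, -2) = (-9, 6) = -3·(3, -2).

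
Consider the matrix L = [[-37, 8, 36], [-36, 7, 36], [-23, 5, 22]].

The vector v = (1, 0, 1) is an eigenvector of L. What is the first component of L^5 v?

First find the eigenvalue: Lv = (-1, 0, -1) = -1·(1, 0, 1), so λ = -1.
Then L^5 v = λ^5·v = (-1)^5·(1, 0, 1) = -1·(1, 0, 1) = (-1, 0, -1).

-1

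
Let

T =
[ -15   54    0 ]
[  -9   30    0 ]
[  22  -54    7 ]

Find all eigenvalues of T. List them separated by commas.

3, 7, 12

Compute the characteristic polynomial p(lambda) = det(lambda·I - T).
Cofactor expansion gives p(lambda) = lambda^3 - 22·lambda^2 + 141·lambda - 252.
Since p(7) = 0, lambda = 7 is a root.
Dividing by (lambda - 7) leaves lambda^2 - 15·lambda + 36.
The quadratic factors as (lambda - 3)·(lambda - 12).
Eigenvalues: 3, 7, 12.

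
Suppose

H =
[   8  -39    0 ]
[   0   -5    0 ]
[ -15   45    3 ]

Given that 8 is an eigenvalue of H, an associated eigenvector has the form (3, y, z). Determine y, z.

0, -9

We need (H - 8I)v = 0.
H - 8I = [[0, -39, 0], [0, -13, 0], [-15, 45, -5]].
Row 1: (0)·3 + (-39)·y + (0)·z = 0
Row 2: (0)·3 + (-13)·y + (0)·z = 0
Row 3: (-15)·3 + (45)·y + (-5)·z = 0
Solving gives y = 0, z = -9.
Check: H·(3, 0, -9) = (24, 0, -72) = 8·(3, 0, -9).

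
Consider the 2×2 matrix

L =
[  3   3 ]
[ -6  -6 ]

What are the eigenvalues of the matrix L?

det(L - λI) = (3 - λ)(-6 - λ) - (3)·(-6) = λ^2 + 3λ.
This factors as (λ + 3)·λ = 0.
Eigenvalues: -3, 0.

-3, 0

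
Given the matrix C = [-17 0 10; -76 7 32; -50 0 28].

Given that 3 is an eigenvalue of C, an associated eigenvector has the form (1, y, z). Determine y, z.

3, 2

We need (C - 3I)v = 0.
C - 3I = [[-20, 0, 10], [-76, 4, 32], [-50, 0, 25]].
Row 1: (-20)·1 + (0)·y + (10)·z = 0
Row 2: (-76)·1 + (4)·y + (32)·z = 0
Row 3: (-50)·1 + (0)·y + (25)·z = 0
Solving gives y = 3, z = 2.
Check: C·(1, 3, 2) = (3, 9, 6) = 3·(1, 3, 2).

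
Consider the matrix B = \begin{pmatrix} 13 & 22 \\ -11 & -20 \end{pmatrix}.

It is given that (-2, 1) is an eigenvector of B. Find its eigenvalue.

2

Compute Bv: B·(-2, 1) = (-4, 2).
Since Bv = λv, compare component 1: -4 = λ·-2, so λ = 2.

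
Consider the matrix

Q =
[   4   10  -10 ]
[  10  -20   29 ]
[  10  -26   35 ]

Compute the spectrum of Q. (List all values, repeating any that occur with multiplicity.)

Set up det(sI - Q) = 0.
Cofactor expansion gives p(s) = s^3 - 19s^2 + 114s - 216.
Since p(4) = 0, s = 4 is a root.
Dividing by (s - 4) leaves s^2 - 15s + 54.
The quadratic factors as (s - 6)·(s - 9).
Eigenvalues: 4, 6, 9.

4, 6, 9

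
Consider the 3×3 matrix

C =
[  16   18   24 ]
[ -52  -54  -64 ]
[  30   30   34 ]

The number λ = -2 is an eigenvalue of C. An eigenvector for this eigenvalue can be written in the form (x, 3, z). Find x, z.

We need (C + 2I)v = 0.
C + 2I = [[18, 18, 24], [-52, -52, -64], [30, 30, 36]].
Row 1: (18)·x + (18)·3 + (24)·z = 0
Row 2: (-52)·x + (-52)·3 + (-64)·z = 0
Row 3: (30)·x + (30)·3 + (36)·z = 0
Solving gives x = -3, z = 0.
Check: C·(-3, 3, 0) = (6, -6, 0) = -2·(-3, 3, 0).

-3, 0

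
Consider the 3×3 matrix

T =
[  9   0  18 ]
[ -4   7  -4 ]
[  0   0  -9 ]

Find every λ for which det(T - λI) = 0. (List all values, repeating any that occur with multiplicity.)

-9, 7, 9

The characteristic polynomial is p(μ) = det(μI - T).
Expanding along the first row, p(μ) = μ^3 - 7μ^2 - 81μ + 567.
Since p(-9) = 0, μ = -9 is a root.
Dividing by (μ + 9) leaves μ^2 - 16μ + 63.
The quadratic factors as (μ - 7)·(μ - 9).
Eigenvalues: -9, 7, 9.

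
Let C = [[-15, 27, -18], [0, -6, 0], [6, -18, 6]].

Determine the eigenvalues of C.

-6, -6, -3

Compute the characteristic polynomial p(r) = det(rI - C).
Expanding along the first row, p(r) = r^3 + 15r^2 + 72r + 108.
Since p(-3) = 0, r = -3 is a root.
Dividing by (r + 3) leaves r^2 + 12r + 36.
The quadratic factor is (r + 6)^2.
Eigenvalues: -6, -6, -3.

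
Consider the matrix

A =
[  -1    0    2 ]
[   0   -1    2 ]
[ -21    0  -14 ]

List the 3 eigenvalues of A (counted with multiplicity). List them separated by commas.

The characteristic polynomial is p(r) = det(rI - A).
Expanding along the first row, p(r) = r^3 + 16r^2 + 71r + 56.
Since p(-7) = 0, r = -7 is a root.
Dividing by (r + 7) leaves r^2 + 9r + 8.
The quadratic factors as (r + 8)·(r + 1).
Eigenvalues: -8, -7, -1.

-8, -7, -1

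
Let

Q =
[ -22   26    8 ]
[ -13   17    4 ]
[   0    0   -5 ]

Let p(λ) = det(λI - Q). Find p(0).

-180

p(0) = det(0·I − Q) = det(−Q) = (−1)^3·det(Q).
det(Q) = 180, so p(0) = -180.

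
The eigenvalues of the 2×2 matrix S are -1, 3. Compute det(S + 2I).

If S has eigenvalues -1, 3, then S + 2I has eigenvalues 1, 5.
det(S + 2I) = (1) · (5) = 5.

5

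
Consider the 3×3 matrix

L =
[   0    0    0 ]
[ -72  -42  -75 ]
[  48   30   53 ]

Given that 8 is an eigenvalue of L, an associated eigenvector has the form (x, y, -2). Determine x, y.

0, 3

We need (L - 8I)v = 0.
L - 8I = [[-8, 0, 0], [-72, -50, -75], [48, 30, 45]].
Row 1: (-8)·x + (0)·y + (0)·-2 = 0
Row 2: (-72)·x + (-50)·y + (-75)·-2 = 0
Row 3: (48)·x + (30)·y + (45)·-2 = 0
Solving gives x = 0, y = 3.
Check: L·(0, 3, -2) = (0, 24, -16) = 8·(0, 3, -2).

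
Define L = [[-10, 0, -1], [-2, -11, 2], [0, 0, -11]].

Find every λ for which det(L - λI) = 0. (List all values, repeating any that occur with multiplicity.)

-11, -11, -10

Set up det(lambda·I - L) = 0.
Expanding along the first row, p(lambda) = lambda^3 + 32·lambda^2 + 341·lambda + 1210.
Rational-root test: lambda = -10 gives p(-10) = 0.
Dividing by (lambda + 10) leaves lambda^2 + 22·lambda + 121.
The quadratic factor is (lambda + 11)^2.
Eigenvalues: -11, -11, -10.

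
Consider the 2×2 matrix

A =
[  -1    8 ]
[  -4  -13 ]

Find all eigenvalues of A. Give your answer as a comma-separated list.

det(A - sI) = (-1 - s)(-13 - s) - (8)·(-4) = s^2 + 14s + 45.
This factors as (s + 9)·(s + 5) = 0.
Eigenvalues: -9, -5.

-9, -5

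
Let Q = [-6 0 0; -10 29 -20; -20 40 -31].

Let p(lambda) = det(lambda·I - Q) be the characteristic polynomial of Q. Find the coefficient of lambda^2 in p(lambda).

The coefficient of lambda^2 of det(lambda·I - Q) is −trace(Q).
trace(Q) = (-6) + (29) + (-31) = -8, so the coefficient is 8.

8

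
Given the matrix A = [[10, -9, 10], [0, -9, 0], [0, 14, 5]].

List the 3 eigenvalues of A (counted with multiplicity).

-9, 5, 10

The characteristic polynomial is p(t) = det(tI - A).
Cofactor expansion gives p(t) = t^3 - 6t^2 - 85t + 450.
Try t = -9: p(-9) = 0, so -9 is a root.
Dividing by (t + 9) leaves t^2 - 15t + 50.
The quadratic factors as (t - 5)·(t - 10).
Eigenvalues: -9, 5, 10.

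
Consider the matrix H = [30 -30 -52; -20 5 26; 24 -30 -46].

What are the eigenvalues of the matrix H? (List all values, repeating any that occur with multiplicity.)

-10, -7, 6

Set up det(tI - H) = 0.
Cofactor expansion gives p(t) = t^3 + 11t^2 - 32t - 420.
Rational-root test: t = -10 gives p(-10) = 0.
Dividing by (t + 10) leaves t^2 + t - 42.
The quadratic factors as (t + 7)·(t - 6).
Eigenvalues: -10, -7, 6.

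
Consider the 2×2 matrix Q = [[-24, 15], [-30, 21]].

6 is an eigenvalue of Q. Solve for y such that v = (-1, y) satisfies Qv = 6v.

-2

We need (Q - 6I)v = 0.
Q - 6I = [[-30, 15], [-30, 15]].
Row 1: (-30)·-1 + (15)·y = 0
Row 2: (-30)·-1 + (15)·y = 0
Solving gives y = -2.
Check: Q·(-1, -2) = (-6, -12) = 6·(-1, -2).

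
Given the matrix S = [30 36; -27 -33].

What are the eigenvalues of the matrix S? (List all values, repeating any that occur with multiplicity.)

-6, 3

det(S - tI) = (30 - t)(-33 - t) - (36)·(-27) = t^2 + 3t - 18.
This factors as (t + 6)·(t - 3) = 0.
Eigenvalues: -6, 3.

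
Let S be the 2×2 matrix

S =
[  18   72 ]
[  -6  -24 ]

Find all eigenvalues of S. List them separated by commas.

-6, 0

det(S - rI) = (18 - r)(-24 - r) - (72)·(-6) = r^2 + 6r.
This factors as (r + 6)·r = 0.
Eigenvalues: -6, 0.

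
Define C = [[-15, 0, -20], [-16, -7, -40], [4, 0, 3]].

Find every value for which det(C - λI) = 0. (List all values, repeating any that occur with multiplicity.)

The characteristic polynomial is p(lambda) = det(lambda·I - C).
Expanding the 3×3 determinant: p(lambda) = lambda^3 + 19·lambda^2 + 119·lambda + 245.
Try lambda = -5: p(-5) = 0, so -5 is a root.
Factor out (lambda + 5): p(lambda) = (lambda + 5)·(lambda^2 + 14·lambda + 49).
The quadratic factor is (lambda + 7)^2.
Eigenvalues: -7, -7, -5.

-7, -7, -5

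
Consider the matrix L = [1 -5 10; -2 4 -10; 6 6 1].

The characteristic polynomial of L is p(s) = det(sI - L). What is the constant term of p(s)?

p(s) = s^3 - 6s^2 - s + 6.
The constant term is 6.

6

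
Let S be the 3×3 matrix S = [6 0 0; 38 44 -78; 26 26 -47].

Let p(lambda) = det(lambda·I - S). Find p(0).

p(0) = det(0·I − S) = det(−S) = (−1)^3·det(S).
det(S) = -240, so p(0) = 240.

240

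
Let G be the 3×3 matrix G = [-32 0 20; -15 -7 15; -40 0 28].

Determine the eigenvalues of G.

Compute the characteristic polynomial p(t) = det(tI - G).
Cofactor expansion gives p(t) = t^3 + 11t^2 - 68t - 672.
Try t = -12: p(-12) = 0, so -12 is a root.
Factor out (t + 12): p(t) = (t + 12)·(t^2 - t - 56).
The quadratic factors as (t + 7)·(t - 8).
Eigenvalues: -12, -7, 8.

-12, -7, 8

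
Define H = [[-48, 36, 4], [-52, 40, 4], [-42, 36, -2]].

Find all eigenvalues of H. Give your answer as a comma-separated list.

-8, -6, 4

Set up det(λI - H) = 0.
Expanding along the first row, p(λ) = λ^3 + 10λ^2 - 8λ - 192.
Try λ = -8: p(-8) = 0, so -8 is a root.
Dividing by (λ + 8) leaves λ^2 + 2λ - 24.
The quadratic factors as (λ + 6)·(λ - 4).
Eigenvalues: -8, -6, 4.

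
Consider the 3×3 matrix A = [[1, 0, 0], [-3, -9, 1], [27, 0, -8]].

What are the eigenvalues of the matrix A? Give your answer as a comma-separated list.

Set up det(lambda·I - A) = 0.
Expanding along the first row, p(lambda) = lambda^3 + 16·lambda^2 + 55·lambda - 72.
Try lambda = 1: p(1) = 0, so 1 is a root.
Dividing by (lambda - 1) leaves lambda^2 + 17·lambda + 72.
The quadratic factors as (lambda + 9)·(lambda + 8).
Eigenvalues: -9, -8, 1.

-9, -8, 1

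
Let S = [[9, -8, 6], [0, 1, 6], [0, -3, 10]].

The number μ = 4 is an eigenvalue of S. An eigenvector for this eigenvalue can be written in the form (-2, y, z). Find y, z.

-2, -1

We need (S - 4I)v = 0.
S - 4I = [[5, -8, 6], [0, -3, 6], [0, -3, 6]].
Row 1: (5)·-2 + (-8)·y + (6)·z = 0
Row 2: (0)·-2 + (-3)·y + (6)·z = 0
Row 3: (0)·-2 + (-3)·y + (6)·z = 0
Solving gives y = -2, z = -1.
Check: S·(-2, -2, -1) = (-8, -8, -4) = 4·(-2, -2, -1).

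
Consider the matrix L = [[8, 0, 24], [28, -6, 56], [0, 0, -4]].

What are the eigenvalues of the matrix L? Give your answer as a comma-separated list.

The characteristic polynomial is p(λ) = det(λI - L).
Expanding the 3×3 determinant: p(λ) = λ^3 + 2λ^2 - 56λ - 192.
Try λ = 8: p(8) = 0, so 8 is a root.
Factor out (λ - 8): p(λ) = (λ - 8)·(λ^2 + 10λ + 24).
The quadratic factors as (λ + 6)·(λ + 4).
Eigenvalues: -6, -4, 8.

-6, -4, 8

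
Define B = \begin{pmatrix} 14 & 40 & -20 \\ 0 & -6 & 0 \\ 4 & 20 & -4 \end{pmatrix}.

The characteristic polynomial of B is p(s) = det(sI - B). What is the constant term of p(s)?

144

p(s) = s^3 - 4s^2 - 36s + 144.
The constant term is 144.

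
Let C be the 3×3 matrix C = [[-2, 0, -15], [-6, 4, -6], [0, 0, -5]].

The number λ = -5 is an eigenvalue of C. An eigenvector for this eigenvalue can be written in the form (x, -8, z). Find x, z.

We need (C + 5I)v = 0.
C + 5I = [[3, 0, -15], [-6, 9, -6], [0, 0, 0]].
Row 1: (3)·x + (0)·-8 + (-15)·z = 0
Row 2: (-6)·x + (9)·-8 + (-6)·z = 0
Row 3: (0)·x + (0)·-8 + (0)·z = 0
Solving gives x = -10, z = -2.
Check: C·(-10, -8, -2) = (50, 40, 10) = -5·(-10, -8, -2).

-10, -2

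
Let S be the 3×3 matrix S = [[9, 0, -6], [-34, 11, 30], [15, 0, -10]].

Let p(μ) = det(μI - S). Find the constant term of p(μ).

p(μ) = μ^3 - 10μ^2 - 11μ.
The constant term is 0.

0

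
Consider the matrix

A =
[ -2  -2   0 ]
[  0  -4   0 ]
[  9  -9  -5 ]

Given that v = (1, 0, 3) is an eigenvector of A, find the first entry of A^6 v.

64

First find the eigenvalue: Av = (-2, 0, -6) = -2·(1, 0, 3), so λ = -2.
Then A^6 v = λ^6·v = (-2)^6·(1, 0, 3) = 64·(1, 0, 3) = (64, 0, 192).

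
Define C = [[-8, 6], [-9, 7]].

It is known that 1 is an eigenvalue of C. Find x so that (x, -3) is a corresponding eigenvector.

We need (C - 1I)v = 0.
C - 1I = [[-9, 6], [-9, 6]].
Row 1: (-9)·x + (6)·-3 = 0
Row 2: (-9)·x + (6)·-3 = 0
Solving gives x = -2.
Check: C·(-2, -3) = (-2, -3) = 1·(-2, -3).

-2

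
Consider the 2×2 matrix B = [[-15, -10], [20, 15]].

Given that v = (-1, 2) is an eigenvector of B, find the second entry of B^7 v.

First find the eigenvalue: Bv = (-5, 10) = 5·(-1, 2), so λ = 5.
Then B^7 v = λ^7·v = 5^7·(-1, 2) = 78125·(-1, 2) = (-78125, 156250).

156250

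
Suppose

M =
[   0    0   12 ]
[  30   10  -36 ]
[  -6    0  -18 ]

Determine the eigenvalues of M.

Set up det(tI - M) = 0.
Cofactor expansion gives p(t) = t^3 + 8t^2 - 108t - 720.
Since p(-6) = 0, t = -6 is a root.
Dividing by (t + 6) leaves t^2 + 2t - 120.
The quadratic factors as (t + 12)·(t - 10).
Eigenvalues: -12, -6, 10.

-12, -6, 10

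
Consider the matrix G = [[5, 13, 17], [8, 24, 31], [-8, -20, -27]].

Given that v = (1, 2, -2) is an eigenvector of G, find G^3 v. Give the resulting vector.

(-27, -54, 54)

First find the eigenvalue: Gv = (-3, -6, 6) = -3·(1, 2, -2), so λ = -3.
Then G^3 v = λ^3·v = (-3)^3·(1, 2, -2) = -27·(1, 2, -2) = (-27, -54, 54).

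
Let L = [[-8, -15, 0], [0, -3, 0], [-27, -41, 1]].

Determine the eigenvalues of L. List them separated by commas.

The characteristic polynomial is p(λ) = det(λI - L).
Expanding along the first row, p(λ) = λ^3 + 10λ^2 + 13λ - 24.
Since p(1) = 0, λ = 1 is a root.
Dividing by (λ - 1) leaves λ^2 + 11λ + 24.
The quadratic factors as (λ + 8)·(λ + 3).
Eigenvalues: -8, -3, 1.

-8, -3, 1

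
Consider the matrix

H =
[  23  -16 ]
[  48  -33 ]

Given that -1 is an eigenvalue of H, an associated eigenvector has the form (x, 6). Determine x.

We need (H + 1I)v = 0.
H + 1I = [[24, -16], [48, -32]].
Row 1: (24)·x + (-16)·6 = 0
Row 2: (48)·x + (-32)·6 = 0
Solving gives x = 4.
Check: H·(4, 6) = (-4, -6) = -1·(4, 6).

4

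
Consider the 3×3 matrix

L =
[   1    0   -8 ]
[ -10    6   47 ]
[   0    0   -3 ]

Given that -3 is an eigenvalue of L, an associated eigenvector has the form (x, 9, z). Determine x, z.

We need (L + 3I)v = 0.
L + 3I = [[4, 0, -8], [-10, 9, 47], [0, 0, 0]].
Row 1: (4)·x + (0)·9 + (-8)·z = 0
Row 2: (-10)·x + (9)·9 + (47)·z = 0
Row 3: (0)·x + (0)·9 + (0)·z = 0
Solving gives x = -6, z = -3.
Check: L·(-6, 9, -3) = (18, -27, 9) = -3·(-6, 9, -3).

-6, -3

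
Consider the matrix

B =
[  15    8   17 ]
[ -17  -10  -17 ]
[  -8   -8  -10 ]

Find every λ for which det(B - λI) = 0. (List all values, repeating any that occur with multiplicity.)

-10, -2, 7

Compute the characteristic polynomial p(λ) = det(λI - B).
Expanding the 3×3 determinant: p(λ) = λ^3 + 5λ^2 - 64λ - 140.
Rational-root test: λ = 7 gives p(7) = 0.
Dividing by (λ - 7) leaves λ^2 + 12λ + 20.
The quadratic factors as (λ + 10)·(λ + 2).
Eigenvalues: -10, -2, 7.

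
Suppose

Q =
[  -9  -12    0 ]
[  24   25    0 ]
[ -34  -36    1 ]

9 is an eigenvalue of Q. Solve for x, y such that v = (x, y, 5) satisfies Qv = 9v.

We need (Q - 9I)v = 0.
Q - 9I = [[-18, -12, 0], [24, 16, 0], [-34, -36, -8]].
Row 1: (-18)·x + (-12)·y + (0)·5 = 0
Row 2: (24)·x + (16)·y + (0)·5 = 0
Row 3: (-34)·x + (-36)·y + (-8)·5 = 0
Solving gives x = 2, y = -3.
Check: Q·(2, -3, 5) = (18, -27, 45) = 9·(2, -3, 5).

2, -3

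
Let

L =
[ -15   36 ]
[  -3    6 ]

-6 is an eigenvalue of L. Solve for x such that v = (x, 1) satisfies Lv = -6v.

4

We need (L + 6I)v = 0.
L + 6I = [[-9, 36], [-3, 12]].
Row 1: (-9)·x + (36)·1 = 0
Row 2: (-3)·x + (12)·1 = 0
Solving gives x = 4.
Check: L·(4, 1) = (-24, -6) = -6·(4, 1).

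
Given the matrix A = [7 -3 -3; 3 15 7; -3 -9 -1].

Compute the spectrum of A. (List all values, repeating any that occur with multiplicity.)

Set up det(tI - A) = 0.
Cofactor expansion gives p(t) = t^3 - 21t^2 + 146t - 336.
Try t = 6: p(6) = 0, so 6 is a root.
Dividing by (t - 6) leaves t^2 - 15t + 56.
The quadratic factors as (t - 7)·(t - 8).
Eigenvalues: 6, 7, 8.

6, 7, 8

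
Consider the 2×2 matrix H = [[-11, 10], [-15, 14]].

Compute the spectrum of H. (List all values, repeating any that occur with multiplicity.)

-1, 4

det(H - sI) = (-11 - s)(14 - s) - (10)·(-15) = s^2 - 3s - 4.
This factors as (s + 1)·(s - 4) = 0.
Eigenvalues: -1, 4.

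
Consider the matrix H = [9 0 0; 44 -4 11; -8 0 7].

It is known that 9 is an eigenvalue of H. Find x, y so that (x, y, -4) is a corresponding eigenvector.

We need (H - 9I)v = 0.
H - 9I = [[0, 0, 0], [44, -13, 11], [-8, 0, -2]].
Row 1: (0)·x + (0)·y + (0)·-4 = 0
Row 2: (44)·x + (-13)·y + (11)·-4 = 0
Row 3: (-8)·x + (0)·y + (-2)·-4 = 0
Solving gives x = 1, y = 0.
Check: H·(1, 0, -4) = (9, 0, -36) = 9·(1, 0, -4).

1, 0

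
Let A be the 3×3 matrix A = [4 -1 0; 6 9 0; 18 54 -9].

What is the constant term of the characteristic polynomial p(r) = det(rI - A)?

p(0) = det(0·I − A) = det(−A) = (−1)^3·det(A).
det(A) = -378, so p(0) = 378.

378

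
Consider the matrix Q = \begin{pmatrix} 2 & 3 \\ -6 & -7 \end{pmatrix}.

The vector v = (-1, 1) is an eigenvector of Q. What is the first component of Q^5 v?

First find the eigenvalue: Qv = (1, -1) = -1·(-1, 1), so λ = -1.
Then Q^5 v = λ^5·v = (-1)^5·(-1, 1) = -1·(-1, 1) = (1, -1).

1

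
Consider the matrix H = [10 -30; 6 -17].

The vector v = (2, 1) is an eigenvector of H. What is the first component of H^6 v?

First find the eigenvalue: Hv = (-10, -5) = -5·(2, 1), so λ = -5.
Then H^6 v = λ^6·v = (-5)^6·(2, 1) = 15625·(2, 1) = (31250, 15625).

31250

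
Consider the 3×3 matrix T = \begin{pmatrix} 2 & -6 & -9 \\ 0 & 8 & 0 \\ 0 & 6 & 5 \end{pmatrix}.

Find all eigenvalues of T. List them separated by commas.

2, 5, 8

Compute the characteristic polynomial p(r) = det(rI - T).
Expanding the 3×3 determinant: p(r) = r^3 - 15r^2 + 66r - 80.
Try r = 2: p(2) = 0, so 2 is a root.
Factor out (r - 2): p(r) = (r - 2)·(r^2 - 13r + 40).
The quadratic factors as (r - 5)·(r - 8).
Eigenvalues: 2, 5, 8.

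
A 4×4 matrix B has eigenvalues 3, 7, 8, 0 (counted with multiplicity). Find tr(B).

trace(B) is the sum of the eigenvalues: (3) + (7) + (8) + (0) = 18.

18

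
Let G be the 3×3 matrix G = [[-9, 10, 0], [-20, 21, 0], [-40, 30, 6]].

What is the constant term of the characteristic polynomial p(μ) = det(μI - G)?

-66

p(0) = det(0·I − G) = det(−G) = (−1)^3·det(G).
det(G) = 66, so p(0) = -66.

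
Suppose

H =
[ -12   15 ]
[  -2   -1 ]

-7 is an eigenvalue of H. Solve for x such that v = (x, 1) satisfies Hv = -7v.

3

We need (H + 7I)v = 0.
H + 7I = [[-5, 15], [-2, 6]].
Row 1: (-5)·x + (15)·1 = 0
Row 2: (-2)·x + (6)·1 = 0
Solving gives x = 3.
Check: H·(3, 1) = (-21, -7) = -7·(3, 1).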